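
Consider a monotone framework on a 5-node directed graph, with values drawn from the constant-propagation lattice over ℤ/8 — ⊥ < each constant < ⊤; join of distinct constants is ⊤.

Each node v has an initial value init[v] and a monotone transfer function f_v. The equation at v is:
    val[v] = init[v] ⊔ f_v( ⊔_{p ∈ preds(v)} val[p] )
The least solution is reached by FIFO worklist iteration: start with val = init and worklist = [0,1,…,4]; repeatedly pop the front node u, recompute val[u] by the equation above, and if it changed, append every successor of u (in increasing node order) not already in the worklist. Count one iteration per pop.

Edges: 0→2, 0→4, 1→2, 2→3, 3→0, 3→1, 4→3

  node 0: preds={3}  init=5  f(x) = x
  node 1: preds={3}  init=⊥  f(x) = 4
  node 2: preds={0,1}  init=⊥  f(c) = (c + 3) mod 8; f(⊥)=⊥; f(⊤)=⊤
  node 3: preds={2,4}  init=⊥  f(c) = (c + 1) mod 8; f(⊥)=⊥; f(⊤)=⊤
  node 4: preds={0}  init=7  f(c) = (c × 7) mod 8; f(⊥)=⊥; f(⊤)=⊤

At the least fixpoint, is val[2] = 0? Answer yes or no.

no

Worklist (10 pops):
  #1 pop 0: in=⊥ → 5 (no change)
  #2 pop 1: in=⊥ → 4 (was ⊥); enqueue []
  #3 pop 2: in=⊤ → ⊤ (was ⊥); enqueue []
  #4 pop 3: in=⊤ → ⊤ (was ⊥); enqueue [0,1]
  #5 pop 4: in=5 → ⊤ (was 7); enqueue [3]
  #6 pop 0: in=⊤ → ⊤ (was 5); enqueue [2,4]
  #7 pop 1: in=⊤ → 4 (no change)
  #8 pop 3: in=⊤ → ⊤ (no change)
  #9 pop 2: in=⊤ → ⊤ (no change)
  #10 pop 4: in=⊤ → ⊤ (no change)

Fixpoint:
  val[0] = ⊤
  val[1] = 4
  val[2] = ⊤
  val[3] = ⊤
  val[4] = ⊤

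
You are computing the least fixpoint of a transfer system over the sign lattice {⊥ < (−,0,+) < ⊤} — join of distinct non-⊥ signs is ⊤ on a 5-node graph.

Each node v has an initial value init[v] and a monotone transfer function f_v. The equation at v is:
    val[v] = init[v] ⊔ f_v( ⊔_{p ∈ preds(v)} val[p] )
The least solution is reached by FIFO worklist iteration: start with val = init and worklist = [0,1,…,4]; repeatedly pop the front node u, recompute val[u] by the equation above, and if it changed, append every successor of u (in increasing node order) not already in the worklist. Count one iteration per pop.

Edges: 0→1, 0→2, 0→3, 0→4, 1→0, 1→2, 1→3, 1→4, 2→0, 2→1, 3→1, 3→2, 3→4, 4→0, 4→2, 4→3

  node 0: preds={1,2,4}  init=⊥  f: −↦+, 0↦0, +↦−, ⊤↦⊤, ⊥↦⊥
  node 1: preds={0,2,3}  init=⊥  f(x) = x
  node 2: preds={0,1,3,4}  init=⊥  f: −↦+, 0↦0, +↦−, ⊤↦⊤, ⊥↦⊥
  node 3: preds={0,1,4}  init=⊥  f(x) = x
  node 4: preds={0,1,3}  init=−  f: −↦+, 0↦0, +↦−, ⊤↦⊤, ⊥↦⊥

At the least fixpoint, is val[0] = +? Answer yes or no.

no

Trace (11 dequeues):
  [1] u=0 | in − | out + | prev ⊥ | push {}
  [2] u=1 | in + | out + | prev ⊥ | push {0}
  [3] u=2 | in ⊤ | out ⊤ | prev ⊥ | push {1}
  [4] u=3 | in ⊤ | out ⊤ | prev ⊥ | push {2}
  [5] u=4 | in ⊤ | out ⊤ | prev − | push {3}
  [6] u=0 | in ⊤ | out ⊤ | prev + | push {4}
  [7] u=1 | in ⊤ | out ⊤ | prev + | push {0}
  [8] u=2 | in ⊤ | out ⊤ | ==
  [9] u=3 | in ⊤ | out ⊤ | ==
  [10] u=4 | in ⊤ | out ⊤ | ==
  [11] u=0 | in ⊤ | out ⊤ | ==

Converged values:
  [0] ⊤
  [1] ⊤
  [2] ⊤
  [3] ⊤
  [4] ⊤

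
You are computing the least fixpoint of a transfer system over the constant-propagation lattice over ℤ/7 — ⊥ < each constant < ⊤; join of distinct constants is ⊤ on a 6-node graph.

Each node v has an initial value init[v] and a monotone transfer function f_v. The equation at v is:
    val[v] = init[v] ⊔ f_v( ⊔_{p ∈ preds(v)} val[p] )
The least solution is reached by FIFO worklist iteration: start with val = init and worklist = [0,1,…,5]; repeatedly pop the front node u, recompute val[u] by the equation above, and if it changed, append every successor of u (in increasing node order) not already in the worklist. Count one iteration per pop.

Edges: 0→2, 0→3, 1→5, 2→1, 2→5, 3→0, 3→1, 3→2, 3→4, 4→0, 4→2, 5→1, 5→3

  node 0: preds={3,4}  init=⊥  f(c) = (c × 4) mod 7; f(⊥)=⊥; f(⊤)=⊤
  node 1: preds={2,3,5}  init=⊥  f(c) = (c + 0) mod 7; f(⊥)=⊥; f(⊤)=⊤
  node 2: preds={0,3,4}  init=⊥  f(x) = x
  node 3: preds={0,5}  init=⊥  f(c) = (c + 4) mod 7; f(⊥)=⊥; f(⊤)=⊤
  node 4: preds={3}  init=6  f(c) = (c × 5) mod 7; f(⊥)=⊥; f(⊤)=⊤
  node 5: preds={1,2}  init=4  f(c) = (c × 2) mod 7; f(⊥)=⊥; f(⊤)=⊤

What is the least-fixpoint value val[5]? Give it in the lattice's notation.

⊤

Trace (11 dequeues):
  [1] u=0 | in 6 | out 3 | prev ⊥ | push {}
  [2] u=1 | in 4 | out 4 | prev ⊥ | push {}
  [3] u=2 | in ⊤ | out ⊤ | prev ⊥ | push {1}
  [4] u=3 | in ⊤ | out ⊤ | prev ⊥ | push {0,2}
  [5] u=4 | in ⊤ | out ⊤ | prev 6 | push {}
  [6] u=5 | in ⊤ | out ⊤ | prev 4 | push {3}
  [7] u=1 | in ⊤ | out ⊤ | prev 4 | push {5}
  [8] u=0 | in ⊤ | out ⊤ | prev 3 | push {}
  [9] u=2 | in ⊤ | out ⊤ | ==
  [10] u=3 | in ⊤ | out ⊤ | ==
  [11] u=5 | in ⊤ | out ⊤ | ==

Converged values:
  [0] ⊤
  [1] ⊤
  [2] ⊤
  [3] ⊤
  [4] ⊤
  [5] ⊤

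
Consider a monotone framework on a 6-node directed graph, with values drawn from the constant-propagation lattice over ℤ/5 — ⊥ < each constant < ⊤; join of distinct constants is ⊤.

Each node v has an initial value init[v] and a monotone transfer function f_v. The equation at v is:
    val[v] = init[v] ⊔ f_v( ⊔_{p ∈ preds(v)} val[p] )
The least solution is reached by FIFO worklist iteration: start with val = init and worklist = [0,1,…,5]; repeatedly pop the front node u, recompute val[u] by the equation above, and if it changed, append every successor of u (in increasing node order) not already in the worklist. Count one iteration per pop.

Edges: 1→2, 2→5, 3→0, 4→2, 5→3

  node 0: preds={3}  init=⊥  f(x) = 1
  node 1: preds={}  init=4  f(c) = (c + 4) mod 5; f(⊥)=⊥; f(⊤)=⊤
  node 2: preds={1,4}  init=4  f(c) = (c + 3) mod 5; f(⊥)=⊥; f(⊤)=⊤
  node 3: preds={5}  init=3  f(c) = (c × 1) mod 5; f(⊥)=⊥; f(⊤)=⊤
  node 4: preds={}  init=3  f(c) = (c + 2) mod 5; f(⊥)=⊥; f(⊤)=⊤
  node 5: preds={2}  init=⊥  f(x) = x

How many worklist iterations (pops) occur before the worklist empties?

Iteration log — 8 steps:
  step 1. node 0  ⊔preds=3  new=1  old=⊥  +wl: 
  step 2. node 1  ⊔preds=⊥  new=4  stable
  step 3. node 2  ⊔preds=⊤  new=⊤  old=4  +wl: 
  step 4. node 3  ⊔preds=⊥  new=3  stable
  step 5. node 4  ⊔preds=⊥  new=3  stable
  step 6. node 5  ⊔preds=⊤  new=⊤  old=⊥  +wl: 3
  step 7. node 3  ⊔preds=⊤  new=⊤  old=3  +wl: 0
  step 8. node 0  ⊔preds=⊤  new=1  stable

Least fixpoint reached:
  node 0: 1
  node 1: 4
  node 2: ⊤
  node 3: ⊤
  node 4: 3
  node 5: ⊤

8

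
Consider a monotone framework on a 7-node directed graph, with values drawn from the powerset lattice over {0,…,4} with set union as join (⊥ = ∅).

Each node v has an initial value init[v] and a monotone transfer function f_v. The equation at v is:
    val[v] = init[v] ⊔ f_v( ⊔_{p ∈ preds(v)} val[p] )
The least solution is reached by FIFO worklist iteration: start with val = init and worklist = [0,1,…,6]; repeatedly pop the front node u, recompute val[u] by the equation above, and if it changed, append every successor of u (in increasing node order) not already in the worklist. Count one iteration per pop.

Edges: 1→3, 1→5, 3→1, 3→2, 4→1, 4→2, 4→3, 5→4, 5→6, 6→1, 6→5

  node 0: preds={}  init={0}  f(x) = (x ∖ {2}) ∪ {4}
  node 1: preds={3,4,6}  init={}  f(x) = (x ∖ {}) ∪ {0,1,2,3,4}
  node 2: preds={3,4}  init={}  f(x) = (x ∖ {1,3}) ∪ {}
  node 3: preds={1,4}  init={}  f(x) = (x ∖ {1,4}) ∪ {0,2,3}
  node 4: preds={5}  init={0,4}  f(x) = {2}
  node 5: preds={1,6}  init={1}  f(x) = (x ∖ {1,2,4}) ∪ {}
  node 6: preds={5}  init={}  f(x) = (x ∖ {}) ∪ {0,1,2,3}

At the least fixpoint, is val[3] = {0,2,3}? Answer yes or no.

Worklist (12 pops):
  #1 pop 0: in={} → {0,4} (was {0}); enqueue []
  #2 pop 1: in={0,4} → {0,1,2,3,4} (was {}); enqueue []
  #3 pop 2: in={0,4} → {0,4} (was {}); enqueue []
  #4 pop 3: in={0,1,2,3,4} → {0,2,3} (was {}); enqueue [1,2]
  #5 pop 4: in={1} → {0,2,4} (was {0,4}); enqueue [3]
  #6 pop 5: in={0,1,2,3,4} → {0,1,3} (was {1}); enqueue [4]
  #7 pop 6: in={0,1,3} → {0,1,2,3} (was {}); enqueue [5]
  #8 pop 1: in={0,1,2,3,4} → {0,1,2,3,4} (no change)
  #9 pop 2: in={0,2,3,4} → {0,2,4} (was {0,4}); enqueue []
  #10 pop 3: in={0,1,2,3,4} → {0,2,3} (no change)
  #11 pop 4: in={0,1,3} → {0,2,4} (no change)
  #12 pop 5: in={0,1,2,3,4} → {0,1,3} (no change)

Fixpoint:
  val[0] = {0,4}
  val[1] = {0,1,2,3,4}
  val[2] = {0,2,4}
  val[3] = {0,2,3}
  val[4] = {0,2,4}
  val[5] = {0,1,3}
  val[6] = {0,1,2,3}

yes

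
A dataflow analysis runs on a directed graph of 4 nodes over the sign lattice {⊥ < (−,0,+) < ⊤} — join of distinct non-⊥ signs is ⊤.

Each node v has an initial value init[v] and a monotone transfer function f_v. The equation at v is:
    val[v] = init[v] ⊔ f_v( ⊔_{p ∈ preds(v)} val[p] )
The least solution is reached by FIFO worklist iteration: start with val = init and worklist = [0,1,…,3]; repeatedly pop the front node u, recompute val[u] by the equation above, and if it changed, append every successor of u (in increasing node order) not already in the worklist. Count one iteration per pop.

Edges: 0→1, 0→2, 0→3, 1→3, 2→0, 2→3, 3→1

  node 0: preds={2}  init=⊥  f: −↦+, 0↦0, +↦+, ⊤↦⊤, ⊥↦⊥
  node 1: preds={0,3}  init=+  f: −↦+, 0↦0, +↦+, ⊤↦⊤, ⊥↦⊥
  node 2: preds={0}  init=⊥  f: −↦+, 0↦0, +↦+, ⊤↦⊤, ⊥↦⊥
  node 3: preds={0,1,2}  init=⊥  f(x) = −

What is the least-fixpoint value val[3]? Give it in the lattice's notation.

−

Trace (5 dequeues):
  [1] u=0 | in ⊥ | out ⊥ | ==
  [2] u=1 | in ⊥ | out + | ==
  [3] u=2 | in ⊥ | out ⊥ | ==
  [4] u=3 | in + | out − | prev ⊥ | push {1}
  [5] u=1 | in − | out + | ==

Converged values:
  [0] ⊥
  [1] +
  [2] ⊥
  [3] −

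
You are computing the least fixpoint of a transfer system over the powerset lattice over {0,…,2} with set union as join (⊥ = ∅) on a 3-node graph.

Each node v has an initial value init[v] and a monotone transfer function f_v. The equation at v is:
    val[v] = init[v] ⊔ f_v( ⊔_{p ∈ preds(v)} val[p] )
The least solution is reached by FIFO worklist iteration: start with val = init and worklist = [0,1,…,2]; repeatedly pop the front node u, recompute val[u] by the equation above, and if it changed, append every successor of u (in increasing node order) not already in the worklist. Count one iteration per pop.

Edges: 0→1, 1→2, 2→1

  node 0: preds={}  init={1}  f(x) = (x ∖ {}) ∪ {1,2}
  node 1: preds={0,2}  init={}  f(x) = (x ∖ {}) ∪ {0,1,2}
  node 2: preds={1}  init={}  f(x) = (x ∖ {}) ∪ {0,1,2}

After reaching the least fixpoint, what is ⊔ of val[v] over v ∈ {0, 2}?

{0,1,2}

Worklist (4 pops):
  #1 pop 0: in={} → {1,2} (was {1}); enqueue []
  #2 pop 1: in={1,2} → {0,1,2} (was {}); enqueue []
  #3 pop 2: in={0,1,2} → {0,1,2} (was {}); enqueue [1]
  #4 pop 1: in={0,1,2} → {0,1,2} (no change)

Fixpoint:
  val[0] = {1,2}
  val[1] = {0,1,2}
  val[2] = {0,1,2}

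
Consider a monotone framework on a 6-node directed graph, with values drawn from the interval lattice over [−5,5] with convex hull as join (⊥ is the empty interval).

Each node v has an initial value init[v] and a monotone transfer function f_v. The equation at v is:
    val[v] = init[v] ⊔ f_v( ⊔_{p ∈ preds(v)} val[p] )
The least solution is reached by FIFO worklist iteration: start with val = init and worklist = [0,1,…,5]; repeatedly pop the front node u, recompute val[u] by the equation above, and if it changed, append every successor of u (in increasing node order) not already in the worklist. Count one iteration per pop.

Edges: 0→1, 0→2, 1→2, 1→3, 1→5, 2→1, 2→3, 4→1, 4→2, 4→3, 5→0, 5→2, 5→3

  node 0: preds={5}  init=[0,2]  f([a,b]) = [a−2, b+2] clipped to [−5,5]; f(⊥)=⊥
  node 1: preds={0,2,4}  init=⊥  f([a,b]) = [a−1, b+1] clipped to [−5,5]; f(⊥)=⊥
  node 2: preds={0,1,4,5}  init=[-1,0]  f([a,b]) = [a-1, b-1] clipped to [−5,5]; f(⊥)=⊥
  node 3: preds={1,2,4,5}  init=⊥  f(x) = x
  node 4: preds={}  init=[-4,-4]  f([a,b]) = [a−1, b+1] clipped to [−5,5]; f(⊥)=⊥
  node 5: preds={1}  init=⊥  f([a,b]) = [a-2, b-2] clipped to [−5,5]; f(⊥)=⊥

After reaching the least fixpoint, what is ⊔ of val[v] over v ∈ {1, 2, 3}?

Worklist (27 pops):
  #1 pop 0: in=⊥ → [0,2] (no change)
  #2 pop 1: in=[-4,2] → [-5,3] (was ⊥); enqueue []
  #3 pop 2: in=[-5,3] → [-5,2] (was [-1,0]); enqueue [1]
  #4 pop 3: in=[-5,3] → [-5,3] (was ⊥); enqueue []
  #5 pop 4: in=⊥ → [-4,-4] (no change)
  #6 pop 5: in=[-5,3] → [-5,1] (was ⊥); enqueue [0,2,3]
  #7 pop 1: in=[-5,2] → [-5,3] (no change)
  #8 pop 0: in=[-5,1] → [-5,3] (was [0,2]); enqueue [1]
  #9 pop 2: in=[-5,3] → [-5,2] (no change)
  #10 pop 3: in=[-5,3] → [-5,3] (no change)
  #11 pop 1: in=[-5,3] → [-5,4] (was [-5,3]); enqueue [2,3,5]
  #12 pop 2: in=[-5,4] → [-5,3] (was [-5,2]); enqueue [1]
  #13 pop 3: in=[-5,4] → [-5,4] (was [-5,3]); enqueue []
  #14 pop 5: in=[-5,4] → [-5,2] (was [-5,1]); enqueue [0,2,3]
  #15 pop 1: in=[-5,3] → [-5,4] (no change)
  #16 pop 0: in=[-5,2] → [-5,4] (was [-5,3]); enqueue [1]
  #17 pop 2: in=[-5,4] → [-5,3] (no change)
  #18 pop 3: in=[-5,4] → [-5,4] (no change)
  #19 pop 1: in=[-5,4] → [-5,5] (was [-5,4]); enqueue [2,3,5]
  #20 pop 2: in=[-5,5] → [-5,4] (was [-5,3]); enqueue [1]
  #21 pop 3: in=[-5,5] → [-5,5] (was [-5,4]); enqueue []
  #22 pop 5: in=[-5,5] → [-5,3] (was [-5,2]); enqueue [0,2,3]
  #23 pop 1: in=[-5,4] → [-5,5] (no change)
  #24 pop 0: in=[-5,3] → [-5,5] (was [-5,4]); enqueue [1]
  #25 pop 2: in=[-5,5] → [-5,4] (no change)
  #26 pop 3: in=[-5,5] → [-5,5] (no change)
  #27 pop 1: in=[-5,5] → [-5,5] (no change)

Fixpoint:
  val[0] = [-5,5]
  val[1] = [-5,5]
  val[2] = [-5,4]
  val[3] = [-5,5]
  val[4] = [-4,-4]
  val[5] = [-5,3]

[-5,5]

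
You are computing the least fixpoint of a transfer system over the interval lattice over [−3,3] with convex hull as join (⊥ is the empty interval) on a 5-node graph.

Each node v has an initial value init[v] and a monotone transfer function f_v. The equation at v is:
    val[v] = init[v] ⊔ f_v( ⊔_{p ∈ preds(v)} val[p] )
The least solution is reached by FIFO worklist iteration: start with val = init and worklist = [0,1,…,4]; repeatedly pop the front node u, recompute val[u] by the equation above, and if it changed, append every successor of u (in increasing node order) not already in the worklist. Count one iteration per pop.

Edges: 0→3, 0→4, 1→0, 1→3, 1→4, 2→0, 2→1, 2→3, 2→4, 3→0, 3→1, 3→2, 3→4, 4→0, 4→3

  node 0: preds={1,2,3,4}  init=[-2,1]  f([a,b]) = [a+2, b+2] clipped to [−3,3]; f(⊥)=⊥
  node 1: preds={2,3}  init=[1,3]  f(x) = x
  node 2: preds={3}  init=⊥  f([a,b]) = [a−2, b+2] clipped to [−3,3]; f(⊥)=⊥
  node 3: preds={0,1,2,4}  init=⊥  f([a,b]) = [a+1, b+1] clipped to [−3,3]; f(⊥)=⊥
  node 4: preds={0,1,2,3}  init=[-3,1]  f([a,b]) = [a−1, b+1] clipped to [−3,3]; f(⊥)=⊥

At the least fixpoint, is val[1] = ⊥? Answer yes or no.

no

Worklist (15 pops):
  #1 pop 0: in=[-3,3] → [-2,3] (was [-2,1]); enqueue []
  #2 pop 1: in=⊥ → [1,3] (no change)
  #3 pop 2: in=⊥ → ⊥ (no change)
  #4 pop 3: in=[-3,3] → [-2,3] (was ⊥); enqueue [0,1,2]
  #5 pop 4: in=[-2,3] → [-3,3] (was [-3,1]); enqueue [3]
  #6 pop 0: in=[-3,3] → [-2,3] (no change)
  #7 pop 1: in=[-2,3] → [-2,3] (was [1,3]); enqueue [0,4]
  #8 pop 2: in=[-2,3] → [-3,3] (was ⊥); enqueue [1]
  #9 pop 3: in=[-3,3] → [-2,3] (no change)
  #10 pop 0: in=[-3,3] → [-2,3] (no change)
  #11 pop 4: in=[-3,3] → [-3,3] (no change)
  #12 pop 1: in=[-3,3] → [-3,3] (was [-2,3]); enqueue [0,3,4]
  #13 pop 0: in=[-3,3] → [-2,3] (no change)
  #14 pop 3: in=[-3,3] → [-2,3] (no change)
  #15 pop 4: in=[-3,3] → [-3,3] (no change)

Fixpoint:
  val[0] = [-2,3]
  val[1] = [-3,3]
  val[2] = [-3,3]
  val[3] = [-2,3]
  val[4] = [-3,3]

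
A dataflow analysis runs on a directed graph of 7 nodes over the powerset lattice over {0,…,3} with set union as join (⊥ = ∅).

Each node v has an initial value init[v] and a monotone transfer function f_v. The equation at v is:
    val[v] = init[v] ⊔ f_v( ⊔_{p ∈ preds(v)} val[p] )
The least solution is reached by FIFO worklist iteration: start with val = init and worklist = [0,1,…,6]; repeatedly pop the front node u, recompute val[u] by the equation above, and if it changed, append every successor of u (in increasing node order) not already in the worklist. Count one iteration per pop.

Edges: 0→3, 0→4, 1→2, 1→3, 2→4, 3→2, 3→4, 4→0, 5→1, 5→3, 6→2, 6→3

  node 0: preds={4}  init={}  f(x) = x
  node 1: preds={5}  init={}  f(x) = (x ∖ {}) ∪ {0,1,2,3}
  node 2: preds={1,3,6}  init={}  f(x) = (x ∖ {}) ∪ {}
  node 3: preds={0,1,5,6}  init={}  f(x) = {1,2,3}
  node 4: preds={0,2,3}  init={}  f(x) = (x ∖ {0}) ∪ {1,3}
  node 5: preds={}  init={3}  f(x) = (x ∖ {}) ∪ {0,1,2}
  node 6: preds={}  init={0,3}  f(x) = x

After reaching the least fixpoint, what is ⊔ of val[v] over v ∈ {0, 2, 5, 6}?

Iteration log — 12 steps:
  step 1. node 0  ⊔preds={}  new={}  stable
  step 2. node 1  ⊔preds={3}  new={0,1,2,3}  old={}  +wl: 
  step 3. node 2  ⊔preds={0,1,2,3}  new={0,1,2,3}  old={}  +wl: 
  step 4. node 3  ⊔preds={0,1,2,3}  new={1,2,3}  old={}  +wl: 2
  step 5. node 4  ⊔preds={0,1,2,3}  new={1,2,3}  old={}  +wl: 0
  step 6. node 5  ⊔preds={}  new={0,1,2,3}  old={3}  +wl: 1,3
  step 7. node 6  ⊔preds={}  new={0,3}  stable
  step 8. node 2  ⊔preds={0,1,2,3}  new={0,1,2,3}  stable
  step 9. node 0  ⊔preds={1,2,3}  new={1,2,3}  old={}  +wl: 4
  step 10. node 1  ⊔preds={0,1,2,3}  new={0,1,2,3}  stable
  step 11. node 3  ⊔preds={0,1,2,3}  new={1,2,3}  stable
  step 12. node 4  ⊔preds={0,1,2,3}  new={1,2,3}  stable

Least fixpoint reached:
  node 0: {1,2,3}
  node 1: {0,1,2,3}
  node 2: {0,1,2,3}
  node 3: {1,2,3}
  node 4: {1,2,3}
  node 5: {0,1,2,3}
  node 6: {0,3}

{0,1,2,3}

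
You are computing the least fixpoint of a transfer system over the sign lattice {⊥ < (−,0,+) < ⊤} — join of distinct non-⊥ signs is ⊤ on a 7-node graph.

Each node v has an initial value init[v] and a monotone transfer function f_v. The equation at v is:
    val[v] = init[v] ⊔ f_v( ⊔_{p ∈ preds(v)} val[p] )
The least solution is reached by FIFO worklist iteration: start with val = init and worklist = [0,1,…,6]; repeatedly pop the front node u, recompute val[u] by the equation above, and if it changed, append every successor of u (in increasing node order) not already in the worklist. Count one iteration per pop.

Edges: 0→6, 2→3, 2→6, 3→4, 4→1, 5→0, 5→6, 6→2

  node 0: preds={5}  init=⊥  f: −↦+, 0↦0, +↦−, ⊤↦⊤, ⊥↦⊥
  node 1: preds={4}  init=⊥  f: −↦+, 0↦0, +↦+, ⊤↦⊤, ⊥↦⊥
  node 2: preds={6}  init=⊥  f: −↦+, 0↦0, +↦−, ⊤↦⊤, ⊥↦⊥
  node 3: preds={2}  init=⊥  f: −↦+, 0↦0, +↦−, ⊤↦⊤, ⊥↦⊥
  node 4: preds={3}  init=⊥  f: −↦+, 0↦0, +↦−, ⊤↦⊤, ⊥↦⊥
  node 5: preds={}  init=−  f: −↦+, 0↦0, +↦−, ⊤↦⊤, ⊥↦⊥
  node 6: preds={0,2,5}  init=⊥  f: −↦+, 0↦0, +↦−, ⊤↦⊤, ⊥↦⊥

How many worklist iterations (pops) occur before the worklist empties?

Trace (12 dequeues):
  [1] u=0 | in − | out + | prev ⊥ | push {}
  [2] u=1 | in ⊥ | out ⊥ | ==
  [3] u=2 | in ⊥ | out ⊥ | ==
  [4] u=3 | in ⊥ | out ⊥ | ==
  [5] u=4 | in ⊥ | out ⊥ | ==
  [6] u=5 | in ⊥ | out − | ==
  [7] u=6 | in ⊤ | out ⊤ | prev ⊥ | push {2}
  [8] u=2 | in ⊤ | out ⊤ | prev ⊥ | push {3,6}
  [9] u=3 | in ⊤ | out ⊤ | prev ⊥ | push {4}
  [10] u=6 | in ⊤ | out ⊤ | ==
  [11] u=4 | in ⊤ | out ⊤ | prev ⊥ | push {1}
  [12] u=1 | in ⊤ | out ⊤ | prev ⊥ | push {}

Converged values:
  [0] +
  [1] ⊤
  [2] ⊤
  [3] ⊤
  [4] ⊤
  [5] −
  [6] ⊤

12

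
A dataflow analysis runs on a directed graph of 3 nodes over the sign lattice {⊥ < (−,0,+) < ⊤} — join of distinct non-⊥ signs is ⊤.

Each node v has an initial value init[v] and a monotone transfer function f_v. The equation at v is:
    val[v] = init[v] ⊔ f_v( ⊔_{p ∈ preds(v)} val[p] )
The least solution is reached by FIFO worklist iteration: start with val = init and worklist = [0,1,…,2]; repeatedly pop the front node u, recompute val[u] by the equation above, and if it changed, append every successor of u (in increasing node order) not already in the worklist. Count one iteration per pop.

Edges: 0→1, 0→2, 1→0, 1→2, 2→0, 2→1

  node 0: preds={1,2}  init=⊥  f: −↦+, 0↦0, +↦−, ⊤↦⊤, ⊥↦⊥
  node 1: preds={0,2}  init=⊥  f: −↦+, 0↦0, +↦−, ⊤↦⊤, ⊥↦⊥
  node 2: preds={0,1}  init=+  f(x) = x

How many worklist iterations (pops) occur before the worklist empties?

6

Trace (6 dequeues):
  [1] u=0 | in + | out − | prev ⊥ | push {}
  [2] u=1 | in ⊤ | out ⊤ | prev ⊥ | push {0}
  [3] u=2 | in ⊤ | out ⊤ | prev + | push {1}
  [4] u=0 | in ⊤ | out ⊤ | prev − | push {2}
  [5] u=1 | in ⊤ | out ⊤ | ==
  [6] u=2 | in ⊤ | out ⊤ | ==

Converged values:
  [0] ⊤
  [1] ⊤
  [2] ⊤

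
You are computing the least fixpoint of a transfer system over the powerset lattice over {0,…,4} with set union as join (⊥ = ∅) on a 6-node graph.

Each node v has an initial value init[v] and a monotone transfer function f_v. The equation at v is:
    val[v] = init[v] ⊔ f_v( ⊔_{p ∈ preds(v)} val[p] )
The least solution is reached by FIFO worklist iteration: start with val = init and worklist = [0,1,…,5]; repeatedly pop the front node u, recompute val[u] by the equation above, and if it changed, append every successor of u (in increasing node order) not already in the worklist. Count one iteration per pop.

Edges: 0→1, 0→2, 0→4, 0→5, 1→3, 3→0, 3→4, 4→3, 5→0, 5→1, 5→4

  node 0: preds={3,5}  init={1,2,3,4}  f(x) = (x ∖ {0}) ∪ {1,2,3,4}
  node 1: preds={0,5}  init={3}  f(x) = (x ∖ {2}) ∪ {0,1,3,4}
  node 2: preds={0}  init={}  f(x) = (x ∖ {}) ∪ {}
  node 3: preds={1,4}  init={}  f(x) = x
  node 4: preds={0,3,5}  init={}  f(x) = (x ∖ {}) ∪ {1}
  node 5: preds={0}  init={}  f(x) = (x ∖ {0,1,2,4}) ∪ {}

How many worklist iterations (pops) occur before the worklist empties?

Trace (11 dequeues):
  [1] u=0 | in {} | out {1,2,3,4} | ==
  [2] u=1 | in {1,2,3,4} | out {0,1,3,4} | prev {3} | push {}
  [3] u=2 | in {1,2,3,4} | out {1,2,3,4} | prev {} | push {}
  [4] u=3 | in {0,1,3,4} | out {0,1,3,4} | prev {} | push {0}
  [5] u=4 | in {0,1,2,3,4} | out {0,1,2,3,4} | prev {} | push {3}
  [6] u=5 | in {1,2,3,4} | out {3} | prev {} | push {1,4}
  [7] u=0 | in {0,1,3,4} | out {1,2,3,4} | ==
  [8] u=3 | in {0,1,2,3,4} | out {0,1,2,3,4} | prev {0,1,3,4} | push {0}
  [9] u=1 | in {1,2,3,4} | out {0,1,3,4} | ==
  [10] u=4 | in {0,1,2,3,4} | out {0,1,2,3,4} | ==
  [11] u=0 | in {0,1,2,3,4} | out {1,2,3,4} | ==

Converged values:
  [0] {1,2,3,4}
  [1] {0,1,3,4}
  [2] {1,2,3,4}
  [3] {0,1,2,3,4}
  [4] {0,1,2,3,4}
  [5] {3}

11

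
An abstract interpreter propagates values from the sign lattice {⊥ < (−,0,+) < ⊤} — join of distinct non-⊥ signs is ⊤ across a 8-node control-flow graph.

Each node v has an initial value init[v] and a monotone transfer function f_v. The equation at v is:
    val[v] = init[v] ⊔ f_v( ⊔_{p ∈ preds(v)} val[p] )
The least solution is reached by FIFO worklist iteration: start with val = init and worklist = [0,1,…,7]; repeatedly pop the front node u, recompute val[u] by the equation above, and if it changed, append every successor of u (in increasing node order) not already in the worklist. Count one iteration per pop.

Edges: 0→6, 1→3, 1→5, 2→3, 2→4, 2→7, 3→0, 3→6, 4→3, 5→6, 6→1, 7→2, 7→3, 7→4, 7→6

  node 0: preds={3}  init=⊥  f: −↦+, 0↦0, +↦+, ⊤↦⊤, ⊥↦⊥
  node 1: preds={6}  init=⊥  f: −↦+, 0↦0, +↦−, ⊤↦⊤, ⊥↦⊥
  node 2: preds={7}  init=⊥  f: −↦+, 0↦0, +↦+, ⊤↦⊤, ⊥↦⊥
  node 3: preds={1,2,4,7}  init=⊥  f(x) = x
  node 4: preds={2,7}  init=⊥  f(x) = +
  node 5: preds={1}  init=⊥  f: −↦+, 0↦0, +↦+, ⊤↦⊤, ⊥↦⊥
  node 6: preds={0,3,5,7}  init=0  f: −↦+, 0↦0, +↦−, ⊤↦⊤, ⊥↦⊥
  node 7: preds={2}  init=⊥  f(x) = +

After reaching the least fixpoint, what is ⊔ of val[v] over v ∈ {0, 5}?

⊤

Worklist (21 pops):
  #1 pop 0: in=⊥ → ⊥ (no change)
  #2 pop 1: in=0 → 0 (was ⊥); enqueue []
  #3 pop 2: in=⊥ → ⊥ (no change)
  #4 pop 3: in=0 → 0 (was ⊥); enqueue [0]
  #5 pop 4: in=⊥ → + (was ⊥); enqueue [3]
  #6 pop 5: in=0 → 0 (was ⊥); enqueue []
  #7 pop 6: in=0 → 0 (no change)
  #8 pop 7: in=⊥ → + (was ⊥); enqueue [2,4,6]
  #9 pop 0: in=0 → 0 (was ⊥); enqueue []
  #10 pop 3: in=⊤ → ⊤ (was 0); enqueue [0]
  #11 pop 2: in=+ → + (was ⊥); enqueue [3,7]
  #12 pop 4: in=+ → + (no change)
  #13 pop 6: in=⊤ → ⊤ (was 0); enqueue [1]
  #14 pop 0: in=⊤ → ⊤ (was 0); enqueue [6]
  #15 pop 3: in=⊤ → ⊤ (no change)
  #16 pop 7: in=+ → + (no change)
  #17 pop 1: in=⊤ → ⊤ (was 0); enqueue [3,5]
  #18 pop 6: in=⊤ → ⊤ (no change)
  #19 pop 3: in=⊤ → ⊤ (no change)
  #20 pop 5: in=⊤ → ⊤ (was 0); enqueue [6]
  #21 pop 6: in=⊤ → ⊤ (no change)

Fixpoint:
  val[0] = ⊤
  val[1] = ⊤
  val[2] = +
  val[3] = ⊤
  val[4] = +
  val[5] = ⊤
  val[6] = ⊤
  val[7] = +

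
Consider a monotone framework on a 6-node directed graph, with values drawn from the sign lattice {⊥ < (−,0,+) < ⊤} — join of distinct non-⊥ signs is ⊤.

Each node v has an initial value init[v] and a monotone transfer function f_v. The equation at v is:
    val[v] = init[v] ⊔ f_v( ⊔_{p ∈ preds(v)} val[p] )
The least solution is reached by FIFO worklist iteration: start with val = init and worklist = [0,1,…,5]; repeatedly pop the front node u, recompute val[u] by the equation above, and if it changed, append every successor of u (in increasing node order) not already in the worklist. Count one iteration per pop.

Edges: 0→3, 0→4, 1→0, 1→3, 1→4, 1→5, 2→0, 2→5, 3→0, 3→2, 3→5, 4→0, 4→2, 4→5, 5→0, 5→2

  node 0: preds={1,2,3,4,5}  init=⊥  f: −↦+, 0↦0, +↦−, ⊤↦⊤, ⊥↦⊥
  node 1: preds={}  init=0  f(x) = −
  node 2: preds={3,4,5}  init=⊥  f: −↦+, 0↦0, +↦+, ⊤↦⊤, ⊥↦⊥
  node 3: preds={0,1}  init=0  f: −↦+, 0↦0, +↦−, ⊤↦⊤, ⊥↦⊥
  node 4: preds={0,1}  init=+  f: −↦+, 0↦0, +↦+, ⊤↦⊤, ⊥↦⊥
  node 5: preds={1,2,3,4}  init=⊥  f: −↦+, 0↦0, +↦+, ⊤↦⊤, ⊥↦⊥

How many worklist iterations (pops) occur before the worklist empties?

Iteration log — 8 steps:
  step 1. node 0  ⊔preds=⊤  new=⊤  old=⊥  +wl: 
  step 2. node 1  ⊔preds=⊥  new=⊤  old=0  +wl: 0
  step 3. node 2  ⊔preds=⊤  new=⊤  old=⊥  +wl: 
  step 4. node 3  ⊔preds=⊤  new=⊤  old=0  +wl: 2
  step 5. node 4  ⊔preds=⊤  new=⊤  old=+  +wl: 
  step 6. node 5  ⊔preds=⊤  new=⊤  old=⊥  +wl: 
  step 7. node 0  ⊔preds=⊤  new=⊤  stable
  step 8. node 2  ⊔preds=⊤  new=⊤  stable

Least fixpoint reached:
  node 0: ⊤
  node 1: ⊤
  node 2: ⊤
  node 3: ⊤
  node 4: ⊤
  node 5: ⊤

8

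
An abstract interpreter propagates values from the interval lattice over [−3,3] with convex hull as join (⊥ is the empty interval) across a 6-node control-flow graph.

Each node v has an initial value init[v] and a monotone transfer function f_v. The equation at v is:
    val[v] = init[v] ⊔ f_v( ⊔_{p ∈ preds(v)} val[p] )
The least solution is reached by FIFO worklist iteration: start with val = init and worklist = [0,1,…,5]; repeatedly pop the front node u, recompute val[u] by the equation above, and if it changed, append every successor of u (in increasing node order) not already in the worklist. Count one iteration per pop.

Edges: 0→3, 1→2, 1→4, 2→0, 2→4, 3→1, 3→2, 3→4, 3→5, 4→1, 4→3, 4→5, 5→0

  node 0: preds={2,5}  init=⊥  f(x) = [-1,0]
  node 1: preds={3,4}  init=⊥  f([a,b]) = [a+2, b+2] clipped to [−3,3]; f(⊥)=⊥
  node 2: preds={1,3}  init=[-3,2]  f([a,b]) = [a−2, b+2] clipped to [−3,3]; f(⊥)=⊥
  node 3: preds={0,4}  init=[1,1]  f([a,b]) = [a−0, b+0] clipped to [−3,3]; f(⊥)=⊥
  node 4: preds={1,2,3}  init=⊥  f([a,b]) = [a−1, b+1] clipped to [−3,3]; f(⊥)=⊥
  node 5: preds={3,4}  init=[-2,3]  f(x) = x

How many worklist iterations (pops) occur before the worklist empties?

Worklist (14 pops):
  #1 pop 0: in=[-3,3] → [-1,0] (was ⊥); enqueue []
  #2 pop 1: in=[1,1] → [3,3] (was ⊥); enqueue []
  #3 pop 2: in=[1,3] → [-3,3] (was [-3,2]); enqueue [0]
  #4 pop 3: in=[-1,0] → [-1,1] (was [1,1]); enqueue [1,2]
  #5 pop 4: in=[-3,3] → [-3,3] (was ⊥); enqueue [3]
  #6 pop 5: in=[-3,3] → [-3,3] (was [-2,3]); enqueue []
  #7 pop 0: in=[-3,3] → [-1,0] (no change)
  #8 pop 1: in=[-3,3] → [-1,3] (was [3,3]); enqueue [4]
  #9 pop 2: in=[-1,3] → [-3,3] (no change)
  #10 pop 3: in=[-3,3] → [-3,3] (was [-1,1]); enqueue [1,2,5]
  #11 pop 4: in=[-3,3] → [-3,3] (no change)
  #12 pop 1: in=[-3,3] → [-1,3] (no change)
  #13 pop 2: in=[-3,3] → [-3,3] (no change)
  #14 pop 5: in=[-3,3] → [-3,3] (no change)

Fixpoint:
  val[0] = [-1,0]
  val[1] = [-1,3]
  val[2] = [-3,3]
  val[3] = [-3,3]
  val[4] = [-3,3]
  val[5] = [-3,3]

14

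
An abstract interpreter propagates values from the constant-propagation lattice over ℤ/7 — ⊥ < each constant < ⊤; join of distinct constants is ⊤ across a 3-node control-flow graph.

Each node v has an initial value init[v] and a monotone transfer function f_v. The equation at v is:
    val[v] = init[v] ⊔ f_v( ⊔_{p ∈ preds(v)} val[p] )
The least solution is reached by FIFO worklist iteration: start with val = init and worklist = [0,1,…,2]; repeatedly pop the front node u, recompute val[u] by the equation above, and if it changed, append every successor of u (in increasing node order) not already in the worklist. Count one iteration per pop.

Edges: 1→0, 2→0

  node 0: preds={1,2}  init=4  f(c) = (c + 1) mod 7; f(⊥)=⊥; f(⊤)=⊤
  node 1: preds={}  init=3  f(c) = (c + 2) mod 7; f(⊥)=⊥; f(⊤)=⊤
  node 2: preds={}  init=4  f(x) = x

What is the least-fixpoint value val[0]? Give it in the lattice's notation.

Trace (3 dequeues):
  [1] u=0 | in ⊤ | out ⊤ | prev 4 | push {}
  [2] u=1 | in ⊥ | out 3 | ==
  [3] u=2 | in ⊥ | out 4 | ==

Converged values:
  [0] ⊤
  [1] 3
  [2] 4

⊤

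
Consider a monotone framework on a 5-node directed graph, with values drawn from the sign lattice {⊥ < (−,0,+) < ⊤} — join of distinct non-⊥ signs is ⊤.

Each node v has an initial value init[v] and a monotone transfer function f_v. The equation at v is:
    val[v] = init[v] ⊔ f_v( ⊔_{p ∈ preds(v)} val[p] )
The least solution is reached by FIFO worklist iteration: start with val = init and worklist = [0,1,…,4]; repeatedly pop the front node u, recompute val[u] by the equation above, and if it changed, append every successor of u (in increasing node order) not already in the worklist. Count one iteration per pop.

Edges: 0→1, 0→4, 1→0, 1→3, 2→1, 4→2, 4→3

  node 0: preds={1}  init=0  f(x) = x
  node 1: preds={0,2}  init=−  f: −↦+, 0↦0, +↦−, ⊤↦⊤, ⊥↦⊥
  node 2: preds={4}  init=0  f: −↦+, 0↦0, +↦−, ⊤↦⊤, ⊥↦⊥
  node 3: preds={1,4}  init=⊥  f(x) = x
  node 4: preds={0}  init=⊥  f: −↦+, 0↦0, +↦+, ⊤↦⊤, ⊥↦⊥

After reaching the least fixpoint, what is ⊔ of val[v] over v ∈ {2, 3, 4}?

Iteration log — 9 steps:
  step 1. node 0  ⊔preds=−  new=⊤  old=0  +wl: 
  step 2. node 1  ⊔preds=⊤  new=⊤  old=−  +wl: 0
  step 3. node 2  ⊔preds=⊥  new=0  stable
  step 4. node 3  ⊔preds=⊤  new=⊤  old=⊥  +wl: 
  step 5. node 4  ⊔preds=⊤  new=⊤  old=⊥  +wl: 2,3
  step 6. node 0  ⊔preds=⊤  new=⊤  stable
  step 7. node 2  ⊔preds=⊤  new=⊤  old=0  +wl: 1
  step 8. node 3  ⊔preds=⊤  new=⊤  stable
  step 9. node 1  ⊔preds=⊤  new=⊤  stable

Least fixpoint reached:
  node 0: ⊤
  node 1: ⊤
  node 2: ⊤
  node 3: ⊤
  node 4: ⊤

⊤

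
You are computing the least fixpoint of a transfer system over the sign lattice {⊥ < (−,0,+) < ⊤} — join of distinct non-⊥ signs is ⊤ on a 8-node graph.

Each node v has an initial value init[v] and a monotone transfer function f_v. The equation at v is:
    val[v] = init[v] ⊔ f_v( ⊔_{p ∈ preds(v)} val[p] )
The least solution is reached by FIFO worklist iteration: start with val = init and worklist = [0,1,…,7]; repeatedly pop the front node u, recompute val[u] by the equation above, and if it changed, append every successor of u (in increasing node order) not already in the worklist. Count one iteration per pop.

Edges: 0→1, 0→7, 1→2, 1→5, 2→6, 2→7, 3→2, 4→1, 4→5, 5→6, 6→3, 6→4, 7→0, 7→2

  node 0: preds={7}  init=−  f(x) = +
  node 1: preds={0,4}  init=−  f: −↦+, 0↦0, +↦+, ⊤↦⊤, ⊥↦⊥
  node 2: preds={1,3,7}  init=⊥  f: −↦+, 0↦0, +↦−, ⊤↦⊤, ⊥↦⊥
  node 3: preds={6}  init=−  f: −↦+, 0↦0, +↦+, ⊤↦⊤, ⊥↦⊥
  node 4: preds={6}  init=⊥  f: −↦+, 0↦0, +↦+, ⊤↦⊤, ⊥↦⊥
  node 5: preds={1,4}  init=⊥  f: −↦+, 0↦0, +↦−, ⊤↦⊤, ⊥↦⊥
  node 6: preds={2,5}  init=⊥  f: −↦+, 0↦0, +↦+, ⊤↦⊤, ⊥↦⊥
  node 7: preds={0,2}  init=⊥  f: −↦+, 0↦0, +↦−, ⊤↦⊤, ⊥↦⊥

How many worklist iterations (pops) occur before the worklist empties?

Trace (14 dequeues):
  [1] u=0 | in ⊥ | out ⊤ | prev − | push {}
  [2] u=1 | in ⊤ | out ⊤ | prev − | push {}
  [3] u=2 | in ⊤ | out ⊤ | prev ⊥ | push {}
  [4] u=3 | in ⊥ | out − | ==
  [5] u=4 | in ⊥ | out ⊥ | ==
  [6] u=5 | in ⊤ | out ⊤ | prev ⊥ | push {}
  [7] u=6 | in ⊤ | out ⊤ | prev ⊥ | push {3,4}
  [8] u=7 | in ⊤ | out ⊤ | prev ⊥ | push {0,2}
  [9] u=3 | in ⊤ | out ⊤ | prev − | push {}
  [10] u=4 | in ⊤ | out ⊤ | prev ⊥ | push {1,5}
  [11] u=0 | in ⊤ | out ⊤ | ==
  [12] u=2 | in ⊤ | out ⊤ | ==
  [13] u=1 | in ⊤ | out ⊤ | ==
  [14] u=5 | in ⊤ | out ⊤ | ==

Converged values:
  [0] ⊤
  [1] ⊤
  [2] ⊤
  [3] ⊤
  [4] ⊤
  [5] ⊤
  [6] ⊤
  [7] ⊤

14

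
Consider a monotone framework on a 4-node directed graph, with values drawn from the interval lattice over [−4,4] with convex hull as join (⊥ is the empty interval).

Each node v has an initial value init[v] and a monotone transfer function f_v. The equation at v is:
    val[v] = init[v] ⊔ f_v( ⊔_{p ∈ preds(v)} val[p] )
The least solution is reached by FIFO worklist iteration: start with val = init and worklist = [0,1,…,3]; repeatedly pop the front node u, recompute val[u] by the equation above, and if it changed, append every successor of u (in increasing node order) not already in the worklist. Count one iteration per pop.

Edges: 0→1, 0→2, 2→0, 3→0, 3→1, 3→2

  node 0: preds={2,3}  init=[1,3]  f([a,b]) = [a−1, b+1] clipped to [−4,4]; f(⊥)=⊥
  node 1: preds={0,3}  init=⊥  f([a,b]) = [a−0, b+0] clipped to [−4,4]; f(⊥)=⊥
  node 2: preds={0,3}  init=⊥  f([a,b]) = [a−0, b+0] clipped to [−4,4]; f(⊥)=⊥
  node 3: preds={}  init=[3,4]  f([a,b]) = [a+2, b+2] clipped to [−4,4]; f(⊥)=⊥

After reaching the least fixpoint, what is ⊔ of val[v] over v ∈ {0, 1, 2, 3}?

Trace (20 dequeues):
  [1] u=0 | in [3,4] | out [1,4] | prev [1,3] | push {}
  [2] u=1 | in [1,4] | out [1,4] | prev ⊥ | push {}
  [3] u=2 | in [1,4] | out [1,4] | prev ⊥ | push {0}
  [4] u=3 | in ⊥ | out [3,4] | ==
  [5] u=0 | in [1,4] | out [0,4] | prev [1,4] | push {1,2}
  [6] u=1 | in [0,4] | out [0,4] | prev [1,4] | push {}
  [7] u=2 | in [0,4] | out [0,4] | prev [1,4] | push {0}
  [8] u=0 | in [0,4] | out [-1,4] | prev [0,4] | push {1,2}
  [9] u=1 | in [-1,4] | out [-1,4] | prev [0,4] | push {}
  [10] u=2 | in [-1,4] | out [-1,4] | prev [0,4] | push {0}
  [11] u=0 | in [-1,4] | out [-2,4] | prev [-1,4] | push {1,2}
  [12] u=1 | in [-2,4] | out [-2,4] | prev [-1,4] | push {}
  [13] u=2 | in [-2,4] | out [-2,4] | prev [-1,4] | push {0}
  [14] u=0 | in [-2,4] | out [-3,4] | prev [-2,4] | push {1,2}
  [15] u=1 | in [-3,4] | out [-3,4] | prev [-2,4] | push {}
  [16] u=2 | in [-3,4] | out [-3,4] | prev [-2,4] | push {0}
  [17] u=0 | in [-3,4] | out [-4,4] | prev [-3,4] | push {1,2}
  [18] u=1 | in [-4,4] | out [-4,4] | prev [-3,4] | push {}
  [19] u=2 | in [-4,4] | out [-4,4] | prev [-3,4] | push {0}
  [20] u=0 | in [-4,4] | out [-4,4] | ==

Converged values:
  [0] [-4,4]
  [1] [-4,4]
  [2] [-4,4]
  [3] [3,4]

[-4,4]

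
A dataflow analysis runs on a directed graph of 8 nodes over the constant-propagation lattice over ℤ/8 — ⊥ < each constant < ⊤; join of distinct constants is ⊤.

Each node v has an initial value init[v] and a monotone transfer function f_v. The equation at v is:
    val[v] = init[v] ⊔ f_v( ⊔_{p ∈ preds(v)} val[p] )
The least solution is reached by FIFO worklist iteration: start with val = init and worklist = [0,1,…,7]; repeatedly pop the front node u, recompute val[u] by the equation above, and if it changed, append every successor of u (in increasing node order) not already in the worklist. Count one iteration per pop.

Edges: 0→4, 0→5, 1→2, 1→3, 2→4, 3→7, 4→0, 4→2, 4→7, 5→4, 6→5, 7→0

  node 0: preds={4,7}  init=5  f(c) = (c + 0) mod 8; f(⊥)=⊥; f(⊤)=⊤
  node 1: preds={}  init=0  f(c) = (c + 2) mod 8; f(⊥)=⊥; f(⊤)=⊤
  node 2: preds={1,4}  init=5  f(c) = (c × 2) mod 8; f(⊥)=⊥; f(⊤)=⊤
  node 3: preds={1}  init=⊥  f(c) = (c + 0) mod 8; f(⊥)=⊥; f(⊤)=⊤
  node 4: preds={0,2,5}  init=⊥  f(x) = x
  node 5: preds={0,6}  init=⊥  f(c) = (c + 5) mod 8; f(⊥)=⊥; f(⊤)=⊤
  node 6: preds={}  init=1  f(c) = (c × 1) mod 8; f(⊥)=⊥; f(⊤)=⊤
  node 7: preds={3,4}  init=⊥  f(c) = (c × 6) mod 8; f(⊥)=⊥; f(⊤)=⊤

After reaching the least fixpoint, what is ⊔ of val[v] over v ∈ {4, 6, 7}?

⊤

Worklist (12 pops):
  #1 pop 0: in=⊥ → 5 (no change)
  #2 pop 1: in=⊥ → 0 (no change)
  #3 pop 2: in=0 → ⊤ (was 5); enqueue []
  #4 pop 3: in=0 → 0 (was ⊥); enqueue []
  #5 pop 4: in=⊤ → ⊤ (was ⊥); enqueue [0,2]
  #6 pop 5: in=⊤ → ⊤ (was ⊥); enqueue [4]
  #7 pop 6: in=⊥ → 1 (no change)
  #8 pop 7: in=⊤ → ⊤ (was ⊥); enqueue []
  #9 pop 0: in=⊤ → ⊤ (was 5); enqueue [5]
  #10 pop 2: in=⊤ → ⊤ (no change)
  #11 pop 4: in=⊤ → ⊤ (no change)
  #12 pop 5: in=⊤ → ⊤ (no change)

Fixpoint:
  val[0] = ⊤
  val[1] = 0
  val[2] = ⊤
  val[3] = 0
  val[4] = ⊤
  val[5] = ⊤
  val[6] = 1
  val[7] = ⊤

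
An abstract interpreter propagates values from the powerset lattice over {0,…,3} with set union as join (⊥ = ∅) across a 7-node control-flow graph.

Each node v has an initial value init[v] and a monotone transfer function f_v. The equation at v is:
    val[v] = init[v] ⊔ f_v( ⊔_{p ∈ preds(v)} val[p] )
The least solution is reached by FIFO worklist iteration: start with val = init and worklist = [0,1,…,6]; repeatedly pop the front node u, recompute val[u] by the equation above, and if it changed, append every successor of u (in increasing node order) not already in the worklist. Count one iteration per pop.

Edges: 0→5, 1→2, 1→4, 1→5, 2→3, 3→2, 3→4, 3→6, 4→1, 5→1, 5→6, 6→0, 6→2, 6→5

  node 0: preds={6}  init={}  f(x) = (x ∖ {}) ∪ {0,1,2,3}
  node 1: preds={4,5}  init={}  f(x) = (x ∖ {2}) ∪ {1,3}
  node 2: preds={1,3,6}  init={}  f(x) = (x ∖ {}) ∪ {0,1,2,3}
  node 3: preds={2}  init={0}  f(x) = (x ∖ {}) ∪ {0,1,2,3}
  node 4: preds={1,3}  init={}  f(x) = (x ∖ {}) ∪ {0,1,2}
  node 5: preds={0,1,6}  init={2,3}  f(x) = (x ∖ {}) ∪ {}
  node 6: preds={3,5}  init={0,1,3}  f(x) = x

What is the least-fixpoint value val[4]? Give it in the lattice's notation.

Trace (13 dequeues):
  [1] u=0 | in {0,1,3} | out {0,1,2,3} | prev {} | push {}
  [2] u=1 | in {2,3} | out {1,3} | prev {} | push {}
  [3] u=2 | in {0,1,3} | out {0,1,2,3} | prev {} | push {}
  [4] u=3 | in {0,1,2,3} | out {0,1,2,3} | prev {0} | push {2}
  [5] u=4 | in {0,1,2,3} | out {0,1,2,3} | prev {} | push {1}
  [6] u=5 | in {0,1,2,3} | out {0,1,2,3} | prev {2,3} | push {}
  [7] u=6 | in {0,1,2,3} | out {0,1,2,3} | prev {0,1,3} | push {0,5}
  [8] u=2 | in {0,1,2,3} | out {0,1,2,3} | ==
  [9] u=1 | in {0,1,2,3} | out {0,1,3} | prev {1,3} | push {2,4}
  [10] u=0 | in {0,1,2,3} | out {0,1,2,3} | ==
  [11] u=5 | in {0,1,2,3} | out {0,1,2,3} | ==
  [12] u=2 | in {0,1,2,3} | out {0,1,2,3} | ==
  [13] u=4 | in {0,1,2,3} | out {0,1,2,3} | ==

Converged values:
  [0] {0,1,2,3}
  [1] {0,1,3}
  [2] {0,1,2,3}
  [3] {0,1,2,3}
  [4] {0,1,2,3}
  [5] {0,1,2,3}
  [6] {0,1,2,3}

{0,1,2,3}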